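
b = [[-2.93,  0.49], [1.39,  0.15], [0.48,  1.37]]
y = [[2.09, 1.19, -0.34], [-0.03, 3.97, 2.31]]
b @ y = [[-6.14, -1.54, 2.13],  [2.90, 2.25, -0.13],  [0.96, 6.01, 3.00]]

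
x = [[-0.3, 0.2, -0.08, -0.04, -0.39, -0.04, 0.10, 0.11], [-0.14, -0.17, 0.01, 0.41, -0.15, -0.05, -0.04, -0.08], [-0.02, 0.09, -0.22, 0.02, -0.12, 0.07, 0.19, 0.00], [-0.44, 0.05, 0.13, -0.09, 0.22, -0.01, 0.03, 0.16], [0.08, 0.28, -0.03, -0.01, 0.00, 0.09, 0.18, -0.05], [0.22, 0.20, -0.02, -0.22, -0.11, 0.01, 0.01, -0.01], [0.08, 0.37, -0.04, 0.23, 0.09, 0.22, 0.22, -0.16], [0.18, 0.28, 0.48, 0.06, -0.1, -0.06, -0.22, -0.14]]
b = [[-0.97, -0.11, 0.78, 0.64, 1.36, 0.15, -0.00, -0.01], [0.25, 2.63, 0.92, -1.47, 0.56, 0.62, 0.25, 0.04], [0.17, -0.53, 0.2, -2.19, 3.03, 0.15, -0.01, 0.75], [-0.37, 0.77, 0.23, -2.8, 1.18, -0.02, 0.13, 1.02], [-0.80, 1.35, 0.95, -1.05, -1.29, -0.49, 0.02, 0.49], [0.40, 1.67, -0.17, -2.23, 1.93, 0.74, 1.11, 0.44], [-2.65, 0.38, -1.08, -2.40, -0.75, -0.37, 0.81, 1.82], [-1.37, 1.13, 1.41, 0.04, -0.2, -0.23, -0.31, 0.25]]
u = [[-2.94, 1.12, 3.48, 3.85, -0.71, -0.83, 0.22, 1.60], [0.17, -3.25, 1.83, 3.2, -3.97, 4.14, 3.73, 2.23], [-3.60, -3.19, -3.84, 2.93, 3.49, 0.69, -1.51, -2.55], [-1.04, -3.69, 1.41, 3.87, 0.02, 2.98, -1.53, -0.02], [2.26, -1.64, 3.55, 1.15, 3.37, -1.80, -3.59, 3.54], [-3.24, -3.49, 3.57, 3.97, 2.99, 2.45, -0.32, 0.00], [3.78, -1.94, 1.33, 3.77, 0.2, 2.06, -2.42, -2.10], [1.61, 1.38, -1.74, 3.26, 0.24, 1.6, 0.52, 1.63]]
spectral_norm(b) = 6.65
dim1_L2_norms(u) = [6.37, 8.72, 8.24, 6.55, 7.86, 8.14, 6.97, 4.87]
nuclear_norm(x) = 3.20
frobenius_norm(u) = 20.68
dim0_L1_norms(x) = [1.46, 1.64, 1.01, 1.08, 1.18, 0.55, 0.99, 0.71]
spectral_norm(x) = 0.77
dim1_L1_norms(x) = [1.26, 1.05, 0.73, 1.13, 0.72, 0.8, 1.41, 1.52]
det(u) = -344548.06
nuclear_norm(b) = 19.08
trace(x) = -0.69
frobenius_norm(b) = 9.22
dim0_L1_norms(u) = [18.64, 19.7, 20.75, 26.0, 14.99, 16.55, 13.84, 13.67]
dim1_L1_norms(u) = [14.75, 22.52, 21.8, 14.56, 20.9, 20.03, 17.6, 11.98]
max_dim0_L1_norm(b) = 12.82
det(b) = 0.08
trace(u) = -1.13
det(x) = -0.00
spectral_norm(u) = 13.13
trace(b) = -0.43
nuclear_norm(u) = 50.11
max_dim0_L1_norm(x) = 1.64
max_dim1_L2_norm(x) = 0.65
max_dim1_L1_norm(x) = 1.52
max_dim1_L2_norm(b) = 4.33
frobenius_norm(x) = 1.42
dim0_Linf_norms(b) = [2.65, 2.63, 1.41, 2.8, 3.03, 0.74, 1.11, 1.82]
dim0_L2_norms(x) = [0.63, 0.64, 0.55, 0.53, 0.52, 0.26, 0.42, 0.3]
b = u @ x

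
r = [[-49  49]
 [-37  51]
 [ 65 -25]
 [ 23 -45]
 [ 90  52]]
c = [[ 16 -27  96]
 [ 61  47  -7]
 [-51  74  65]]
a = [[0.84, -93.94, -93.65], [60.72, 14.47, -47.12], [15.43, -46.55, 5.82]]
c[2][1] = 74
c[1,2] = -7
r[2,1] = -25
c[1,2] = -7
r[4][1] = 52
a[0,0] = 0.84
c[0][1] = -27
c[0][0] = 16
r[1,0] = -37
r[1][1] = 51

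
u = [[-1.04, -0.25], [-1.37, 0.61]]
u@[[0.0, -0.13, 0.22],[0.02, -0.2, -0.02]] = [[-0.00,  0.19,  -0.22], [0.01,  0.06,  -0.31]]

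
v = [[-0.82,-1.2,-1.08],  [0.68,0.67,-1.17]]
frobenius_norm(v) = 2.36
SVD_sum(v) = [[-0.88,  -1.25,  -0.96], [0.09,  0.12,  0.09]] + [[0.06, 0.05, -0.12], [0.59, 0.55, -1.26]]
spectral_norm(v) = 1.81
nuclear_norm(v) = 3.32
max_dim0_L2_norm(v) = 1.59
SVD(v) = [[-1.0, 0.10], [0.10, 1.00]] @ diag([1.8133743632961545, 1.5068753825516776]) @ [[0.49, 0.69, 0.53], [0.4, 0.37, -0.84]]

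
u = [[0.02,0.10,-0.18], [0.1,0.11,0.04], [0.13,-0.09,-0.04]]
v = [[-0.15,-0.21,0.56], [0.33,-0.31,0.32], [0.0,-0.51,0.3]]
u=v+[[0.17,0.31,-0.74], [-0.23,0.42,-0.28], [0.13,0.42,-0.34]]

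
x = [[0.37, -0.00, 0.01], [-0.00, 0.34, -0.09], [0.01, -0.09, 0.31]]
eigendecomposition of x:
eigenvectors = [[-0.06, -0.99, -0.14], [0.64, -0.14, 0.75], [0.76, 0.05, -0.64]]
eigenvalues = [0.23, 0.37, 0.42]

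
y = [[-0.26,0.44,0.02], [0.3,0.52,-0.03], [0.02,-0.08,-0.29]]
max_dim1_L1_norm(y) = 0.85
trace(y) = -0.03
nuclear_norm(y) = 1.37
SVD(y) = [[0.59, -0.75, 0.29], [0.8, 0.6, -0.07], [-0.13, 0.27, 0.95]] @ diag([0.6898751817912283, 0.39923188044391633, 0.2801537777466763]) @ [[0.12, 0.99, 0.04], [0.95, -0.11, -0.28], [-0.28, 0.07, -0.96]]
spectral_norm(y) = 0.69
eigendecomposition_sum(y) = [[0.09,0.27,-0.01], [0.19,0.58,-0.01], [-0.01,-0.04,0.00]] + [[-0.33, 0.16, 0.09],[0.11, -0.05, -0.03],[0.12, -0.06, -0.03]] + [[-0.02, 0.01, -0.06], [0.01, -0.00, 0.01], [-0.09, 0.02, -0.26]]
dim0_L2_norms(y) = [0.4, 0.69, 0.29]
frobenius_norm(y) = 0.84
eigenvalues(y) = [0.66, -0.41, -0.28]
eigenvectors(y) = [[-0.43, -0.89, 0.24], [-0.90, 0.3, -0.06], [0.07, 0.34, 0.97]]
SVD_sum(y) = [[0.05, 0.40, 0.01], [0.07, 0.55, 0.02], [-0.01, -0.09, -0.0]] + [[-0.29,0.03,0.08], [0.23,-0.03,-0.07], [0.10,-0.01,-0.03]] + [[-0.02, 0.01, -0.08], [0.01, -0.00, 0.02], [-0.07, 0.02, -0.26]]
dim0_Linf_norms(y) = [0.3, 0.52, 0.29]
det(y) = 0.08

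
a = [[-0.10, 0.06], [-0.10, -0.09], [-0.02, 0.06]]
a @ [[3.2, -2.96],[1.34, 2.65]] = [[-0.24,0.45], [-0.44,0.06], [0.02,0.22]]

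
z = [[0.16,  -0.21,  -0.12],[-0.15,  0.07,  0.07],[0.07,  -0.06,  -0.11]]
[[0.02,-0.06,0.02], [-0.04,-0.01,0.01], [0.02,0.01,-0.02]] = z @ [[0.32, 0.18, -0.04], [0.18, 0.59, -0.3], [-0.04, -0.30, 0.29]]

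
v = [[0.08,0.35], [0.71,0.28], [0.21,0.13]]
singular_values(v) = [0.83, 0.29]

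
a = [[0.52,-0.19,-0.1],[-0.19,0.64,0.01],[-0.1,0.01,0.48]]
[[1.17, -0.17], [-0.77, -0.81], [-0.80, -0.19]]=a @ [[1.77, -1.00], [-0.66, -1.56], [-1.28, -0.58]]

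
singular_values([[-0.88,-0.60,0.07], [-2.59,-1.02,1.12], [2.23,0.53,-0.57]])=[3.93, 0.38, 0.36]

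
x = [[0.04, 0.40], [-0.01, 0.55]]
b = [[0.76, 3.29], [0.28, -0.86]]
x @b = [[0.14, -0.21],[0.15, -0.51]]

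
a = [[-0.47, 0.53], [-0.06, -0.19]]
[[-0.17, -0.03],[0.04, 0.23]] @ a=[[0.08, -0.08], [-0.03, -0.02]]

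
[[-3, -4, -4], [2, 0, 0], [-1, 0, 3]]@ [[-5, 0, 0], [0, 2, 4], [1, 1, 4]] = [[11, -12, -32], [-10, 0, 0], [8, 3, 12]]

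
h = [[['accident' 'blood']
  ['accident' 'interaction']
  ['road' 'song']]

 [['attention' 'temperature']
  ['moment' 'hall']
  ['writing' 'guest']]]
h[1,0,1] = 'temperature'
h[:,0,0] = ['accident', 'attention']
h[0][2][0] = 'road'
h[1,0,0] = 'attention'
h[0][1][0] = 'accident'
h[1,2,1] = 'guest'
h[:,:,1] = [['blood', 'interaction', 'song'], ['temperature', 'hall', 'guest']]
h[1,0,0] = 'attention'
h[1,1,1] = 'hall'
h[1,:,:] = [['attention', 'temperature'], ['moment', 'hall'], ['writing', 'guest']]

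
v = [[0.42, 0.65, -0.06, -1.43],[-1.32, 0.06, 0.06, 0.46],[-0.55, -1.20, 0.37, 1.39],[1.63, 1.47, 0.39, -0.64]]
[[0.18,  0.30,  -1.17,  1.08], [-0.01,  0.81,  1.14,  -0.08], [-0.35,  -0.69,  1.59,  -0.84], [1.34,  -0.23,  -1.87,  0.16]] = v @ [[0.13, -0.64, -0.72, -0.24], [0.66, 0.63, -0.40, -0.11], [0.71, -0.44, 0.40, 0.37], [0.18, -0.09, 0.41, -0.89]]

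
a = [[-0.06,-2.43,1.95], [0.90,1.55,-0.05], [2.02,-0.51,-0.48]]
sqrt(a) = [[(0.73+0.57j), -0.91+0.29j, 0.72-0.69j], [0.34-0.15j, (1.32-0.08j), -0.01+0.19j], [0.74-0.78j, -0.21-0.39j, 0.58+0.94j]]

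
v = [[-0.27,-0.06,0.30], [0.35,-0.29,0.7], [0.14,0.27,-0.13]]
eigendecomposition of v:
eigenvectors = [[-0.21, -0.89, -0.65], [-0.80, -0.03, -0.54], [-0.57, 0.45, 0.54]]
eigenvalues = [0.3, -0.42, -0.57]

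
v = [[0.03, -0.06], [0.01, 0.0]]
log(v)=[[-3.0, -2.82], [0.47, -4.42]]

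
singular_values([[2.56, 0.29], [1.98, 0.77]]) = [3.31, 0.42]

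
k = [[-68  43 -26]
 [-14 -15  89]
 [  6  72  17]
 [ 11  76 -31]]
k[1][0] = -14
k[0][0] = -68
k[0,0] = -68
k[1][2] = 89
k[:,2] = [-26, 89, 17, -31]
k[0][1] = 43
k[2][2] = 17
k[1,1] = -15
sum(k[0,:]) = -51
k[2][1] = 72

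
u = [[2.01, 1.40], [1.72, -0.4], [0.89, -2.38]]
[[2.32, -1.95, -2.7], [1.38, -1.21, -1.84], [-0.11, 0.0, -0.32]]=u@[[0.89, -0.77, -1.14],  [0.38, -0.29, -0.29]]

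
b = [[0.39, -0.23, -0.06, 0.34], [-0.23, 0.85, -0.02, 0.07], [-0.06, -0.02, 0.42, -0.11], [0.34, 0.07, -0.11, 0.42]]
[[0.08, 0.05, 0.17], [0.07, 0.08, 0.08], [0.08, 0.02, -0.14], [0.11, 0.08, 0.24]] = b@ [[0.01,  -0.25,  0.08], [0.07,  -0.01,  0.08], [0.28,  0.13,  -0.21], [0.32,  0.44,  0.43]]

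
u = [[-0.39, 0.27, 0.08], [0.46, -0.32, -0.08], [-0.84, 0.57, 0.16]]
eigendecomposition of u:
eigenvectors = [[0.37+0.00j, 0.12-0.37j, 0.12+0.37j], [(-0.46+0j), (-0.04-0.52j), -0.04+0.52j], [0.81+0.00j, (0.76+0j), 0.76-0.00j]]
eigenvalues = [(-0.55+0j), 0.01j, -0.01j]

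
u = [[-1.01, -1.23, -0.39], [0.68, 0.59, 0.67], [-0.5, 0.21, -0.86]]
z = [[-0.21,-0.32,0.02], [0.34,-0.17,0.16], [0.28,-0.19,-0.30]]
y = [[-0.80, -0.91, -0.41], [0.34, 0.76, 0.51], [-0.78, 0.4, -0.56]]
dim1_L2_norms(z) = [0.38, 0.41, 0.45]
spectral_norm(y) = 1.64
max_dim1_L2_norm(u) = 1.64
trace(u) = -1.28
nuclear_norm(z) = 1.23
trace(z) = -0.68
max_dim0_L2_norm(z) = 0.49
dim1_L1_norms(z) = [0.55, 0.67, 0.77]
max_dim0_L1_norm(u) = 2.19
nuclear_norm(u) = 3.06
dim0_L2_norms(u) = [1.32, 1.38, 1.16]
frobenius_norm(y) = 1.92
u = z + y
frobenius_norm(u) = 2.23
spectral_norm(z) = 0.52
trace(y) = -0.60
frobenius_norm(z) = 0.72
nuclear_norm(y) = 2.85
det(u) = 0.18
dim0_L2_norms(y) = [1.17, 1.25, 0.86]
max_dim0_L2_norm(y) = 1.25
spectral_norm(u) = 2.02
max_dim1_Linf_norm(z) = 0.34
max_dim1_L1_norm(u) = 2.63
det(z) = -0.06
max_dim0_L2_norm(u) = 1.38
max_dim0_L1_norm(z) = 0.83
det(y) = 0.39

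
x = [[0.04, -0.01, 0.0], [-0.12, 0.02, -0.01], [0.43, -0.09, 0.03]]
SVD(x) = [[-0.09, -0.50, -0.86], [0.27, -0.85, 0.46], [-0.96, -0.19, 0.21]] @ diag([0.4587625551148562, 0.00577555022291749, 0.0018870728950343724]) @ [[-0.98, 0.20, -0.07],[0.14, 0.86, 0.49],[-0.16, -0.47, 0.87]]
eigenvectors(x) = [[0.06, -0.10, 0.21], [-0.27, -0.28, 0.97], [0.96, 0.96, -0.15]]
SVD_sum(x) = [[0.04,-0.01,0.0],[-0.12,0.02,-0.01],[0.43,-0.09,0.03]] + [[-0.0, -0.00, -0.00], [-0.0, -0.0, -0.00], [-0.0, -0.00, -0.00]] + [[0.0, 0.0, -0.0], [-0.00, -0.00, 0.00], [-0.0, -0.0, 0.00]]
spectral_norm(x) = 0.46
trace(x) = 0.09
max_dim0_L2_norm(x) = 0.45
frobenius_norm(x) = 0.46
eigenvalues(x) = [0.08, 0.01, -0.01]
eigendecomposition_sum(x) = [[0.03, -0.01, 0.0], [-0.14, 0.03, -0.01], [0.5, -0.11, 0.02]] + [[0.01,-0.00,-0.0], [0.02,-0.01,-0.00], [-0.07,0.02,0.01]] + [[0.00, -0.0, -0.0], [0.0, -0.01, -0.0], [-0.0, 0.0, 0.00]]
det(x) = -0.00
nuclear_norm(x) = 0.47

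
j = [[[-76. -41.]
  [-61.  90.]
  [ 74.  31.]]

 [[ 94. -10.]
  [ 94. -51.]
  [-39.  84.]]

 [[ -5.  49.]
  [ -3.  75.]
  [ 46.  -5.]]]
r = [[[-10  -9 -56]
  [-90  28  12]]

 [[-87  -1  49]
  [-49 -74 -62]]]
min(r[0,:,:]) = -90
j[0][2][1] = 31.0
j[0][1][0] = -61.0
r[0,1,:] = [-90, 28, 12]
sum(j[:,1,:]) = 144.0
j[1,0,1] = -10.0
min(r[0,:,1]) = -9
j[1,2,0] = -39.0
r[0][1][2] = 12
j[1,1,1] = -51.0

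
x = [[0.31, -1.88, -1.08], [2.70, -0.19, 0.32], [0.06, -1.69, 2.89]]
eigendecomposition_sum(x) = [[0.03+1.16j,(-1.07-0.13j),(-0.14+0.32j)], [1.29-0.02j,-0.16+1.20j,0.35+0.16j], [(0.45+0.35j),(-0.38+0.37j),0.08+0.15j]] + [[0.03-1.16j, (-1.07+0.13j), -0.14-0.32j], [1.29+0.02j, (-0.16-1.2j), 0.35-0.16j], [0.45-0.35j, -0.38-0.37j, (0.08-0.15j)]] + [[0.24+0.00j,(0.27-0j),(-0.8-0j)], [0.12+0.00j,(0.13-0j),-0.39-0.00j], [-0.83-0.00j,(-0.93+0j),2.74+0.00j]]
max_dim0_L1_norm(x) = 4.29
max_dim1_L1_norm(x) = 4.64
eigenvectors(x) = [[(-0.01-0.63j), (-0.01+0.63j), (-0.28+0j)], [(-0.71+0j), (-0.71-0j), -0.13+0.00j], [(-0.24-0.19j), (-0.24+0.19j), 0.95+0.00j]]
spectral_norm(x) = 3.42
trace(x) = 3.01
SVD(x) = [[-0.05, -0.31, -0.95], [-0.32, -0.9, 0.3], [-0.95, 0.32, -0.05]] @ diag([3.4198058747820212, 2.685632763261364, 2.1282632449261305]) @ [[-0.28,  0.51,  -0.81], [-0.93,  0.07,  0.36], [0.25,  0.86,  0.46]]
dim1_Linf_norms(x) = [1.88, 2.7, 2.89]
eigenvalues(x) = [(-0.05+2.51j), (-0.05-2.51j), (3.11+0j)]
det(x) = 19.55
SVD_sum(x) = [[0.05,-0.09,0.14], [0.30,-0.56,0.9], [0.89,-1.66,2.63]] + [[0.76,-0.06,-0.30],[2.24,-0.18,-0.87],[-0.80,0.06,0.31]] + [[-0.50,-1.73,-0.92], [0.16,0.55,0.3], [-0.03,-0.1,-0.05]]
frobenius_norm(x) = 4.84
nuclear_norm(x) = 8.23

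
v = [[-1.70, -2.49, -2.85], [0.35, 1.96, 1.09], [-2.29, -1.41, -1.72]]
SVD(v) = [[-0.75, 0.17, -0.64], [0.37, -0.70, -0.61], [-0.55, -0.70, 0.46]] @ diag([5.526447764555975, 1.3349623463700793, 0.4813009862948112]) @ [[0.48, 0.61, 0.63], [0.8, -0.6, -0.03], [-0.36, -0.52, 0.78]]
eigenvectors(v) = [[0.72, -0.46, -0.63],[-0.17, -0.46, 0.77],[0.68, 0.76, 0.1]]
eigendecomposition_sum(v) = [[-2.11, -1.44, -2.15], [0.51, 0.35, 0.51], [-1.99, -1.36, -2.02]] + [[0.16, 0.14, -0.13], [0.16, 0.15, -0.13], [-0.26, -0.24, 0.22]] + [[0.25, -1.19, -0.57], [-0.31, 1.47, 0.71], [-0.04, 0.19, 0.09]]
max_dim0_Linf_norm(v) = 2.85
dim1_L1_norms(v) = [7.04, 3.4, 5.42]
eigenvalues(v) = [-3.79, 0.52, 1.81]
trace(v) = -1.46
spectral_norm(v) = 5.53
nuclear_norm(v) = 7.34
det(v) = -3.55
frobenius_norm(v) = 5.71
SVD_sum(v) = [[-1.99, -2.52, -2.60], [0.99, 1.25, 1.29], [-1.47, -1.85, -1.92]] + [[0.18,-0.13,-0.01],[-0.74,0.56,0.03],[-0.74,0.56,0.03]] + [[0.11, 0.16, -0.24], [0.11, 0.15, -0.23], [-0.08, -0.11, 0.17]]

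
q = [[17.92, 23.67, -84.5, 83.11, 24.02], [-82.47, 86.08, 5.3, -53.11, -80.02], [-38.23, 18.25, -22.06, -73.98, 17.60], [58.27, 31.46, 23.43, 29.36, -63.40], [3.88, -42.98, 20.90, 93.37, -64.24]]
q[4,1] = -42.98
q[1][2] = 5.3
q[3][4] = -63.4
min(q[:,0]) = -82.47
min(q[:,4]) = -80.02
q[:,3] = [83.11, -53.11, -73.98, 29.36, 93.37]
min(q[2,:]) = -73.98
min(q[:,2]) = -84.5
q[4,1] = -42.98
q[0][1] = 23.67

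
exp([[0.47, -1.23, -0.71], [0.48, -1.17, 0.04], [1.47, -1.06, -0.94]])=[[0.89, -0.53, -0.48], [0.30, 0.18, -0.08], [0.83, -0.71, 0.11]]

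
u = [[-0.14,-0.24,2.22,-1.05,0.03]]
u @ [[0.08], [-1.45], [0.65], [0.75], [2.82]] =[[1.08]]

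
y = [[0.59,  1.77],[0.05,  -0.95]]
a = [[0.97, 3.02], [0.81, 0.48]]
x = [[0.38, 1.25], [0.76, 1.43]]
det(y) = -0.65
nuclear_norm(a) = 3.86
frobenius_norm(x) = 2.08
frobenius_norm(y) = 2.09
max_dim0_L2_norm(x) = 1.9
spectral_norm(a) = 3.25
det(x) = -0.41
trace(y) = -0.36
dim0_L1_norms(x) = [1.14, 2.68]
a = y + x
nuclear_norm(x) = 2.27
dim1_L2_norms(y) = [1.87, 0.95]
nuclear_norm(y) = 2.38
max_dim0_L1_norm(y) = 2.72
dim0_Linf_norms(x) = [0.76, 1.43]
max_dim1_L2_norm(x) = 1.62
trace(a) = 1.45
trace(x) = 1.81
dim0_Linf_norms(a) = [0.97, 3.02]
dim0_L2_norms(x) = [0.85, 1.9]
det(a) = -1.98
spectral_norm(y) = 2.07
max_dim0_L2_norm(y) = 2.01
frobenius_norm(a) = 3.31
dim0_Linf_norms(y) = [0.59, 1.77]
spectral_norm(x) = 2.07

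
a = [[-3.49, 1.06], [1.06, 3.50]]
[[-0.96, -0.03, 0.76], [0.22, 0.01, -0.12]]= a @ [[0.27, 0.01, -0.21], [-0.02, -0.00, 0.03]]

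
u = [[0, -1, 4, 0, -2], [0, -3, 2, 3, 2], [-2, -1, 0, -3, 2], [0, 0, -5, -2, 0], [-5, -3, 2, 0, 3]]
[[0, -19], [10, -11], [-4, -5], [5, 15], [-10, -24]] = u @ [[4, 3], [-4, 3], [-1, -3], [0, 0], [0, 2]]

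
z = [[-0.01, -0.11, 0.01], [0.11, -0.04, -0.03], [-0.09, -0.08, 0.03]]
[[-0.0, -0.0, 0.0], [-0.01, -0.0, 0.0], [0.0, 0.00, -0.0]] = z @ [[-0.03, -0.01, 0.01], [0.02, 0.01, -0.01], [0.05, 0.01, -0.02]]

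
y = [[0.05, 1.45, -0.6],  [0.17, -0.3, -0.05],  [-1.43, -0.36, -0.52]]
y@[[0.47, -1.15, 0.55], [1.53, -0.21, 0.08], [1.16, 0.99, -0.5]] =[[1.55, -0.96, 0.44], [-0.44, -0.18, 0.09], [-1.83, 1.21, -0.56]]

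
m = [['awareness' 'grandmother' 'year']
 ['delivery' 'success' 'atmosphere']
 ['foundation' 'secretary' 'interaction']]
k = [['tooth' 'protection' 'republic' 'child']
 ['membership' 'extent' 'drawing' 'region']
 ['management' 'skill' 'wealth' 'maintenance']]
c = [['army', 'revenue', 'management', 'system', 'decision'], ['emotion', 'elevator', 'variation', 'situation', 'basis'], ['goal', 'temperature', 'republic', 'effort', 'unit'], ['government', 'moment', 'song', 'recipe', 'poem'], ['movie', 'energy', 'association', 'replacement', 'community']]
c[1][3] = 'situation'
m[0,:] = ['awareness', 'grandmother', 'year']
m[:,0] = ['awareness', 'delivery', 'foundation']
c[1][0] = 'emotion'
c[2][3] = 'effort'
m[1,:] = ['delivery', 'success', 'atmosphere']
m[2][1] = 'secretary'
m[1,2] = 'atmosphere'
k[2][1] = 'skill'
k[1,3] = 'region'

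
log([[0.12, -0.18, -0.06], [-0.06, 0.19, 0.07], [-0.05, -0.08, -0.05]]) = [[(-2.76+0.05j), -1.80+0.07j, (-0.59+0.07j)], [-0.80-1.12j, (-2.32-1.49j), 0.45-1.47j], [(0.1+3.49j), -0.01+4.63j, -3.69+4.58j]]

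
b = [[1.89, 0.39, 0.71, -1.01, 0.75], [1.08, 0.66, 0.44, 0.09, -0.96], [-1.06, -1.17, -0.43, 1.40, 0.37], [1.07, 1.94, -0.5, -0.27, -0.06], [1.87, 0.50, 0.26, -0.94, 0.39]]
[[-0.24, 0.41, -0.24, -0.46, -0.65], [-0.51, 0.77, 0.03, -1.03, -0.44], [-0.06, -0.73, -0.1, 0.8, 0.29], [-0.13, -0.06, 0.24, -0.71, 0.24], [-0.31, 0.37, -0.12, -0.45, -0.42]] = b @ [[-0.37, 0.16, -0.08, -0.23, -0.21],[0.11, -0.05, 0.12, -0.35, 0.1],[0.02, 0.43, -0.15, -0.41, -0.52],[-0.27, -0.18, -0.05, -0.12, -0.04],[0.17, -0.48, -0.11, 0.37, 0.05]]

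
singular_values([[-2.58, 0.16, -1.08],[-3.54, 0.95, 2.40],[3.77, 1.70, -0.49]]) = [5.96, 2.54, 1.54]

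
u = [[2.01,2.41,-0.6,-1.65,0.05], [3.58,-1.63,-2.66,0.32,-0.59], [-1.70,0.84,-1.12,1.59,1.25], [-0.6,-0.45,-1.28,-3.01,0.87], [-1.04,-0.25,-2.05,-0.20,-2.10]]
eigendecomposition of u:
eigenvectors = [[(-0.78+0j), -0.14+0.03j, -0.14-0.03j, 0.41-0.02j, (0.41+0.02j)], [-0.58+0.00j, 0.07-0.43j, 0.07+0.43j, -0.64+0.00j, -0.64-0.00j], [0.20+0.00j, (-0.62+0j), (-0.62-0j), 0.15+0.05j, 0.15-0.05j], [(0.08+0j), 0.04-0.34j, 0.04+0.34j, 0.27-0.27j, 0.27+0.27j], [(0.08+0j), (0.1-0.53j), (0.1+0.53j), 0.38+0.32j, 0.38-0.32j]]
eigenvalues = [(4.12+0j), (-1.9+2.6j), (-1.9-2.6j), (-3.09+0.77j), (-3.09-0.77j)]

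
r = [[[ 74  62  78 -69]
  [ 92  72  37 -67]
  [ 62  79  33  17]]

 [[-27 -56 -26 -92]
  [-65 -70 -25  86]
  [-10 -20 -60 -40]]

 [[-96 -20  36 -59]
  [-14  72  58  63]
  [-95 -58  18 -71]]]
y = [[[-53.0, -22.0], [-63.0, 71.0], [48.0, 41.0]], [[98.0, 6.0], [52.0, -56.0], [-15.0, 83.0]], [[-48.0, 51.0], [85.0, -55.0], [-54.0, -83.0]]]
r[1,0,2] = -26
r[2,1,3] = 63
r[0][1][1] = 72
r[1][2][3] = -40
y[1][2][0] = -15.0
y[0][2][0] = 48.0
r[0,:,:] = [[74, 62, 78, -69], [92, 72, 37, -67], [62, 79, 33, 17]]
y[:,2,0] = [48.0, -15.0, -54.0]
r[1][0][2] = -26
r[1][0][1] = -56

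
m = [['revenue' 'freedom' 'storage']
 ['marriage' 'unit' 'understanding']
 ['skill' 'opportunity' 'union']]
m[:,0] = ['revenue', 'marriage', 'skill']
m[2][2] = 'union'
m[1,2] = 'understanding'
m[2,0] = 'skill'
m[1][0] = 'marriage'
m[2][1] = 'opportunity'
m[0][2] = 'storage'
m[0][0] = 'revenue'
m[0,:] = ['revenue', 'freedom', 'storage']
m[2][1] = 'opportunity'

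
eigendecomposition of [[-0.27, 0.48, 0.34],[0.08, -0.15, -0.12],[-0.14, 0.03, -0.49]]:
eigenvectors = [[(-0.79+0j), 0.81+0.00j, (0.81-0j)], [-0.58+0.00j, (-0.26+0.01j), -0.26-0.01j], [0.19+0.00j, (-0.08+0.52j), (-0.08-0.52j)]]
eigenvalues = [(-0+0j), (-0.45+0.23j), (-0.45-0.23j)]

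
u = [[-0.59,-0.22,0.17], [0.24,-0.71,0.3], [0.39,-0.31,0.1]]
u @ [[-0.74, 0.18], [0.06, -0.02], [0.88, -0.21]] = [[0.57,-0.14], [0.04,-0.01], [-0.22,0.06]]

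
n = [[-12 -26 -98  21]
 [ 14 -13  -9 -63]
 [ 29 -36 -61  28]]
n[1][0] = 14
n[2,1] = -36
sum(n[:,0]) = 31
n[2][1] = -36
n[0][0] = -12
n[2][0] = 29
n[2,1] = -36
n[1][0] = 14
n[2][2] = -61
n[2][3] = 28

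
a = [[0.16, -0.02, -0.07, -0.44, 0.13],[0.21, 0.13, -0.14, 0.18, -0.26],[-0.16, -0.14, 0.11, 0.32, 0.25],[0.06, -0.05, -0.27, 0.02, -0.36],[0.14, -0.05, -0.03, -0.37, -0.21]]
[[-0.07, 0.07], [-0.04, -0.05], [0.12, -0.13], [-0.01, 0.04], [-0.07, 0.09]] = a @ [[-0.05, -0.38], [-0.28, 0.22], [0.01, -0.10], [0.17, -0.33], [0.07, -0.16]]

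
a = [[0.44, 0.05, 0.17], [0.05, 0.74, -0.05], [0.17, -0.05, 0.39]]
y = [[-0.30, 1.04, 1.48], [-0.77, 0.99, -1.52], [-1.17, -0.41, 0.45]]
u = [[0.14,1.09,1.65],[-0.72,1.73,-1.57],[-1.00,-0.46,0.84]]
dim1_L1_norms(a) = [0.66, 0.84, 0.61]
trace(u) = 2.71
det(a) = 0.10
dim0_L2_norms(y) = [1.43, 1.49, 2.17]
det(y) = 4.44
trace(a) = 1.57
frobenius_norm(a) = 0.98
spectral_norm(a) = 0.75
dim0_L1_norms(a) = [0.66, 0.84, 0.61]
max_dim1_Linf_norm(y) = 1.52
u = a + y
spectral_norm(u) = 2.60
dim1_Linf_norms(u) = [1.65, 1.73, 1.0]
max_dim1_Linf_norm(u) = 1.73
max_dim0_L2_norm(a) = 0.74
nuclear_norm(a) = 1.57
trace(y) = 1.14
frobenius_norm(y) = 3.00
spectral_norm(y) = 2.18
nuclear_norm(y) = 5.06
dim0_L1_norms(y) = [2.24, 2.44, 3.45]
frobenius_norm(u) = 3.44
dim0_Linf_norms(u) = [1.0, 1.73, 1.65]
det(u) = 5.87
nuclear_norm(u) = 5.70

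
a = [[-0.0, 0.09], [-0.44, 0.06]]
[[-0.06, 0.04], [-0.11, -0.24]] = a@[[0.15, 0.59], [-0.71, 0.40]]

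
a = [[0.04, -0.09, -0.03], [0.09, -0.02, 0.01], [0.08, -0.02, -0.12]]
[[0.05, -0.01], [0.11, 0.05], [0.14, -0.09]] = a @ [[1.29, 0.47],  [0.1, 0.01],  [-0.3, 1.05]]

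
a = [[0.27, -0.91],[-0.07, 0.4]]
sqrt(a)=[[0.46, -0.87], [-0.07, 0.58]]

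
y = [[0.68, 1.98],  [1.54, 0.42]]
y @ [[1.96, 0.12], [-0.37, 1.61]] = [[0.6, 3.27], [2.86, 0.86]]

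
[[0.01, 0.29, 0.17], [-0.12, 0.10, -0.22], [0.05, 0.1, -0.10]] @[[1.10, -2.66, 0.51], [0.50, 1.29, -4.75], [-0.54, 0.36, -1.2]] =[[0.06, 0.41, -1.58], [0.04, 0.37, -0.27], [0.16, -0.04, -0.33]]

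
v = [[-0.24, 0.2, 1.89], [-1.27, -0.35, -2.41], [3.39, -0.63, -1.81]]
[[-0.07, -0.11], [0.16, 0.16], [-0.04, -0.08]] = v@[[-0.04,-0.03], [-0.03,0.19], [-0.04,-0.08]]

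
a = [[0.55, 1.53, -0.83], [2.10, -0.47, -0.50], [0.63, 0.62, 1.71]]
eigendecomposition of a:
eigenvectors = [[(0.55+0j),0.04+0.55j,0.04-0.55j], [-0.83+0.00j,0.07+0.47j,(0.07-0.47j)], [0.05+0.00j,0.69+0.00j,(0.69-0j)]]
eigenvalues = [(-1.83+0j), (1.81+0.92j), (1.81-0.92j)]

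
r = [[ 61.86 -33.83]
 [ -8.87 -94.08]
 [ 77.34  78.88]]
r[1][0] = -8.87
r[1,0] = -8.87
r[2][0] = 77.34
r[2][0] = 77.34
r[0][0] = 61.86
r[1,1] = -94.08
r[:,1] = [-33.83, -94.08, 78.88]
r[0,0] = 61.86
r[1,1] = -94.08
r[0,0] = 61.86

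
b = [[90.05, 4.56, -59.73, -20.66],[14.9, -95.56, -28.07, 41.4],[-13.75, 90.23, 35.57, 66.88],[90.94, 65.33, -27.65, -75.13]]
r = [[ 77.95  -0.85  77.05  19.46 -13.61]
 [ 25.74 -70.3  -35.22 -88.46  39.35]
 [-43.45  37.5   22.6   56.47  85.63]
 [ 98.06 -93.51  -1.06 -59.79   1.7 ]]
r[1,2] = -35.22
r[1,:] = [25.74, -70.3, -35.22, -88.46, 39.35]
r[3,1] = -93.51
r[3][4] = 1.7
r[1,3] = -88.46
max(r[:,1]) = 37.5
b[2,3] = 66.88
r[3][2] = -1.06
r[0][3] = 19.46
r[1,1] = -70.3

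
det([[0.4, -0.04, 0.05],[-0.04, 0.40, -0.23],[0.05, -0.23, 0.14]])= 0.001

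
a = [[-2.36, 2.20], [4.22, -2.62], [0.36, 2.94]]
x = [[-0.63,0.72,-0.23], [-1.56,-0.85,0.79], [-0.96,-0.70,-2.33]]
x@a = [[4.44,-3.95],  [0.38,1.12],  [-1.53,-7.13]]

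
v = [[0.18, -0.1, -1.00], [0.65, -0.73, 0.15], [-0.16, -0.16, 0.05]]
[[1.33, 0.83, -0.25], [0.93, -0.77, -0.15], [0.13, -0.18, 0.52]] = v@[[0.18, -0.01, -1.81],[-1.35, 0.86, -1.40],[-1.16, -0.92, 0.06]]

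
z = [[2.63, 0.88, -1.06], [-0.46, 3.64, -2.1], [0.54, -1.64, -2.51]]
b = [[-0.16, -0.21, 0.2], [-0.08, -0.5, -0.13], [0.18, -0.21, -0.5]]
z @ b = [[-0.68, -0.77, 0.94], [-0.60, -1.28, 0.48], [-0.41, 1.23, 1.58]]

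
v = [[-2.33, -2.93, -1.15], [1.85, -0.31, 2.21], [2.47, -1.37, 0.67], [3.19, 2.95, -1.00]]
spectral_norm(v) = 5.94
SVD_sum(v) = [[-2.96, -2.24, -0.47], [1.23, 0.93, 0.19], [0.96, 0.73, 0.15], [3.30, 2.49, 0.52]] + [[0.14, -0.22, 0.20], [0.98, -1.58, 1.38], [1.0, -1.62, 1.42], [-0.53, 0.86, -0.75]] + [[0.49, -0.47, -0.88], [-0.35, 0.34, 0.63], [0.50, -0.48, -0.90], [0.43, -0.41, -0.76]]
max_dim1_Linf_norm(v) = 3.19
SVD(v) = [[-0.63, -0.09, -0.55],[0.26, -0.65, 0.4],[0.21, -0.67, -0.56],[0.70, 0.35, -0.48]] @ diag([5.936598406379395, 3.5635312968986352, 2.0254244141407884]) @ [[0.79,0.60,0.12], [-0.42,0.68,-0.60], [-0.44,0.42,0.79]]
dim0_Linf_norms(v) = [3.19, 2.95, 2.21]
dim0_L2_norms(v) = [5.01, 4.39, 2.77]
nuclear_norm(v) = 11.53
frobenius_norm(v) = 7.21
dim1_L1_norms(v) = [6.41, 4.37, 4.51, 7.14]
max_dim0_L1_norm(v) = 9.84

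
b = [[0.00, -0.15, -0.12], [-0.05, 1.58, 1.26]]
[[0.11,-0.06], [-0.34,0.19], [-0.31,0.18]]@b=[[0.0,-0.11,-0.09], [-0.01,0.35,0.28], [-0.01,0.33,0.26]]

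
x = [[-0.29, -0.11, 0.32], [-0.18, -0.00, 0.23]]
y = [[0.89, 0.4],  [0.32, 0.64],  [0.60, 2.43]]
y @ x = [[-0.33, -0.10, 0.38],  [-0.21, -0.04, 0.25],  [-0.61, -0.07, 0.75]]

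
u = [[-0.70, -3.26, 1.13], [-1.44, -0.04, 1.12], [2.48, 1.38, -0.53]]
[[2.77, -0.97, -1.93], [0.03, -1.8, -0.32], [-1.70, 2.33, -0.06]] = u@[[-0.25, 0.87, -0.42],[-0.91, -0.06, 0.4],[-0.33, -0.49, -0.81]]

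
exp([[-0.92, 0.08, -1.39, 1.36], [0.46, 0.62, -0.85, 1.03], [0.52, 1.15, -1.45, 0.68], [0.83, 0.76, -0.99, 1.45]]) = [[0.68, 0.04, -1.03, 1.77], [0.87, 1.93, -1.74, 2.99], [0.72, 1.15, -0.9, 2.24], [1.38, 1.27, -2.43, 5.40]]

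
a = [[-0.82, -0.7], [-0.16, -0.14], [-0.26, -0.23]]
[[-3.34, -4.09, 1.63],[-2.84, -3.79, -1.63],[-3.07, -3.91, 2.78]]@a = [[2.97, 2.54], [3.36, 2.89], [2.42, 2.06]]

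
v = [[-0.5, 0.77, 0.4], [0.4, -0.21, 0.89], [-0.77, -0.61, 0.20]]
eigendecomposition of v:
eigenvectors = [[-0.77+0.00j, (-0.11-0.43j), (-0.11+0.43j)], [0.60+0.00j, (0.08-0.56j), 0.08+0.56j], [-0.19+0.00j, (0.7+0j), 0.70-0.00j]]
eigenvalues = [(-1+0j), (0.25+0.97j), (0.25-0.97j)]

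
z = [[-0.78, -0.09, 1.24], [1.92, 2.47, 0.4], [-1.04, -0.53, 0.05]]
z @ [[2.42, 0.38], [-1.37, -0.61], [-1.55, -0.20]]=[[-3.69, -0.49], [0.64, -0.86], [-1.87, -0.08]]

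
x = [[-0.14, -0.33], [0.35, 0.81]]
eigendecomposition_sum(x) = [[0.0, 0.00], [-0.0, -0.00]] + [[-0.14, -0.33], [0.35, 0.81]]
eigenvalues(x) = [0.0, 0.67]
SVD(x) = [[-0.38, 0.93], [0.93, 0.38]] @ diag([0.9524154231882935, 0.0022049201943516975]) @ [[0.40, 0.92], [0.92, -0.4]]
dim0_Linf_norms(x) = [0.35, 0.81]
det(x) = 0.00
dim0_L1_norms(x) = [0.49, 1.14]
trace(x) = 0.67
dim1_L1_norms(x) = [0.47, 1.16]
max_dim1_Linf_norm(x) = 0.81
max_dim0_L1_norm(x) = 1.14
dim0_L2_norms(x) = [0.38, 0.87]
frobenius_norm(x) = 0.95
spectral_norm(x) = 0.95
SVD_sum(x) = [[-0.14, -0.33], [0.35, 0.81]] + [[0.00, -0.00], [0.00, -0.00]]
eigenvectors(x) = [[-0.92, 0.38], [0.4, -0.93]]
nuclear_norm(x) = 0.95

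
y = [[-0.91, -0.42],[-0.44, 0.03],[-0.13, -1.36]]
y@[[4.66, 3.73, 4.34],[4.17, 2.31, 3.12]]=[[-5.99, -4.36, -5.26], [-1.93, -1.57, -1.82], [-6.28, -3.63, -4.81]]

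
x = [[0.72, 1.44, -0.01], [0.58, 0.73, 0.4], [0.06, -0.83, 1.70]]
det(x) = -0.25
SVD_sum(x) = [[0.34,  1.06,  -0.73], [0.13,  0.4,  -0.28], [-0.40,  -1.26,  0.87]] + [[0.41, 0.36, 0.71], [0.40, 0.35, 0.69], [0.48, 0.42, 0.83]] + [[-0.03, 0.02, 0.01], [0.05, -0.03, -0.02], [-0.01, 0.01, 0.0]]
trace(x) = 3.15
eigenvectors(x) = [[(-0.84+0j),0.15+0.55j,0.15-0.55j], [(0.48+0j),(-0.06+0.38j),(-0.06-0.38j)], [(0.25+0j),-0.73+0.00j,-0.73-0.00j]]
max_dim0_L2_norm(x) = 1.82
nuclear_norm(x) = 3.83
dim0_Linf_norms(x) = [0.72, 1.44, 1.7]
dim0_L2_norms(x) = [0.93, 1.82, 1.75]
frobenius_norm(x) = 2.68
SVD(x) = [[-0.63, -0.55, 0.55], [-0.24, -0.54, -0.81], [0.74, -0.64, 0.20]] @ diag([2.129467332320226, 1.632237665993728, 0.07119748796358114]) @ [[-0.26, -0.79, 0.55], [-0.46, -0.4, -0.79], [-0.85, 0.45, 0.26]]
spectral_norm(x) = 2.13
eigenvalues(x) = [(-0.09+0j), (1.62+0.39j), (1.62-0.39j)]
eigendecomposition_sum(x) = [[-0.05+0.00j, (0.07-0j), (-0.02+0j)],[(0.03-0j), (-0.04+0j), 0.01-0.00j],[0.02-0.00j, -0.02+0.00j, (0.01-0j)]] + [[0.39-0.12j, 0.68+0.14j, -0.69j], [0.28+0.03j, 0.39+0.28j, (0.2-0.43j)], [0.02+0.52j, (-0.4+0.8j), (0.85+0.24j)]] + [[0.39+0.12j,(0.68-0.14j),0.00+0.69j],  [(0.28-0.03j),(0.39-0.28j),0.20+0.43j],  [0.02-0.52j,(-0.4-0.8j),(0.85-0.24j)]]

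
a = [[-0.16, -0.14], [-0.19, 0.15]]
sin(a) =[[-0.16, -0.14], [-0.19, 0.15]]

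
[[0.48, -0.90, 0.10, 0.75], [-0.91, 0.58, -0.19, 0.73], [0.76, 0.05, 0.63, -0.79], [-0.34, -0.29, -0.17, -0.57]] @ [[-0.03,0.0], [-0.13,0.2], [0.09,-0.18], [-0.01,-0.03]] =[[0.1,-0.22],[-0.07,0.13],[0.04,-0.08],[0.04,-0.01]]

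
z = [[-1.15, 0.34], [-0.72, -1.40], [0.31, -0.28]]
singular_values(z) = [1.61, 1.23]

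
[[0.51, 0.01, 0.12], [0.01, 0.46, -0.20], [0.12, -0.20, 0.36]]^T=[[0.51, 0.01, 0.12],[0.01, 0.46, -0.20],[0.12, -0.20, 0.36]]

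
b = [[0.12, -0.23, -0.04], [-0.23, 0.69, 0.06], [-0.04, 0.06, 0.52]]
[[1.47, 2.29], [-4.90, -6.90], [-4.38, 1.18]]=b @ [[-7.53,1.40], [-8.92,-9.84], [-7.97,3.52]]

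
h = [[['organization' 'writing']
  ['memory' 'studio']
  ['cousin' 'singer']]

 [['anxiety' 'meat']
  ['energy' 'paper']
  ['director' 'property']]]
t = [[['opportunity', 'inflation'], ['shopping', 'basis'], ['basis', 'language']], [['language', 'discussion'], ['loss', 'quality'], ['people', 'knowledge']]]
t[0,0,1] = 'inflation'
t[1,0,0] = 'language'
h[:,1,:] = [['memory', 'studio'], ['energy', 'paper']]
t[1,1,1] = 'quality'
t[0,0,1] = 'inflation'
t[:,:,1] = [['inflation', 'basis', 'language'], ['discussion', 'quality', 'knowledge']]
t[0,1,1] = 'basis'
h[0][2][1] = 'singer'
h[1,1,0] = 'energy'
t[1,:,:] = [['language', 'discussion'], ['loss', 'quality'], ['people', 'knowledge']]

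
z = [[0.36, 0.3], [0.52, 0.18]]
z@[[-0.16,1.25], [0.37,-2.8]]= [[0.05,-0.39], [-0.02,0.15]]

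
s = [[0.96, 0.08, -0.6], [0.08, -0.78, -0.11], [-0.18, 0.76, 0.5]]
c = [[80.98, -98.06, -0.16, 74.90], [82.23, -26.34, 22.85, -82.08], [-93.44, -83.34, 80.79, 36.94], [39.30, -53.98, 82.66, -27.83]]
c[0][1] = -98.06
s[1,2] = -0.106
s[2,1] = 0.763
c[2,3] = 36.94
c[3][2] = 82.66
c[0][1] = -98.06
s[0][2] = -0.595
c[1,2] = 22.85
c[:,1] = [-98.06, -26.34, -83.34, -53.98]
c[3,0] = 39.3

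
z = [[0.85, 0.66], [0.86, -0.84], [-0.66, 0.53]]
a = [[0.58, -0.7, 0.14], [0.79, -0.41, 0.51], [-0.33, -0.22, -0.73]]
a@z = [[-0.2, 1.04],[-0.02, 1.14],[0.01, -0.42]]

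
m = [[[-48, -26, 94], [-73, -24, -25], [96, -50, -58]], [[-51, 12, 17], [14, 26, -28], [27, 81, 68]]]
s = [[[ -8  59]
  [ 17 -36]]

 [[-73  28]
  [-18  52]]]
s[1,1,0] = -18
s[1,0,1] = 28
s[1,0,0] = -73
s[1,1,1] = 52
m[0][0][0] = -48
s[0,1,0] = 17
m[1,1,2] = -28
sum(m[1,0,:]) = -22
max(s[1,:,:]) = 52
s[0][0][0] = -8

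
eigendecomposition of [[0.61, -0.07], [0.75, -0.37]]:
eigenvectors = [[0.78, 0.08], [0.63, 1.00]]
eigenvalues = [0.55, -0.31]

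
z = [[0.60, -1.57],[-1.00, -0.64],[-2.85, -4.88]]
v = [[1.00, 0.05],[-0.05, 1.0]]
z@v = [[0.68, -1.54], [-0.97, -0.69], [-2.61, -5.02]]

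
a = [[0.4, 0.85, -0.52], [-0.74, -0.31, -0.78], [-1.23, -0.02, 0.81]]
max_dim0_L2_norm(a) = 1.49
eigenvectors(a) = [[(0.16+0.48j),0.16-0.48j,(-0.5+0j)], [(-0.74+0j),(-0.74-0j),(-0.16+0j)], [-0.16+0.40j,-0.16-0.40j,0.85+0.00j]]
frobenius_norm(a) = 2.14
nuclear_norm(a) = 3.53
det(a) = 1.41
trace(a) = 0.90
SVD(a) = [[-0.5, -0.12, 0.86], [0.21, -0.98, -0.02], [0.84, 0.17, 0.51]] @ diag([1.6700741887654167, 1.088287981297733, 0.775165449296109]) @ [[-0.83, -0.30, 0.47], [0.43, 0.18, 0.88], [-0.35, 0.94, -0.02]]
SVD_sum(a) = [[0.69,0.25,-0.39], [-0.29,-0.1,0.16], [-1.17,-0.42,0.66]] + [[-0.06, -0.02, -0.12],[-0.46, -0.19, -0.94],[0.08, 0.03, 0.16]] + [[-0.23, 0.62, -0.01], [0.01, -0.02, 0.00], [-0.14, 0.37, -0.01]]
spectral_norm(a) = 1.67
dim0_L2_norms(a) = [1.49, 0.9, 1.24]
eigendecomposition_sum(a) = [[(-0.04+0.33j),  0.31+0.04j,  0.03+0.20j], [-0.45-0.21j,  -0.19+0.42j,  -0.30-0.05j], [-0.21+0.19j,  (0.18+0.19j),  -0.09+0.15j]] + [[(-0.04-0.33j), (0.31-0.04j), (0.03-0.2j)], [-0.45+0.21j, (-0.19-0.42j), (-0.3+0.05j)], [(-0.21-0.19j), (0.18-0.19j), (-0.09-0.15j)]] + [[(0.48-0j), (0.23+0j), -0.59-0.00j],[0.15-0.00j, (0.07+0j), (-0.18-0j)],[(-0.82+0j), -0.38-0.00j, 0.99+0.00j]]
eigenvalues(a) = [(-0.32+0.9j), (-0.32-0.9j), (1.54+0j)]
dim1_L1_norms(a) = [1.77, 1.83, 2.06]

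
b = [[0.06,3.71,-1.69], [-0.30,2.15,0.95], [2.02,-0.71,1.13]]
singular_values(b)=[4.57, 2.2, 1.54]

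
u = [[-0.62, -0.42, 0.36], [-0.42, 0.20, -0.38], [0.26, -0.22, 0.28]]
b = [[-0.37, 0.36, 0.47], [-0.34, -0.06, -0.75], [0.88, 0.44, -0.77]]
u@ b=[[0.69,  -0.04,  -0.25], [-0.25,  -0.33,  -0.05], [0.23,  0.23,  0.07]]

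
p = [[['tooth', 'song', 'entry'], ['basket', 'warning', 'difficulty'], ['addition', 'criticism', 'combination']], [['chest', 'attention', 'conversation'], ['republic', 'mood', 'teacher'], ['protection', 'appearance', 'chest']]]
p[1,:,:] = [['chest', 'attention', 'conversation'], ['republic', 'mood', 'teacher'], ['protection', 'appearance', 'chest']]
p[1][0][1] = 'attention'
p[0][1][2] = 'difficulty'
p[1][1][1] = 'mood'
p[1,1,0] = 'republic'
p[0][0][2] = 'entry'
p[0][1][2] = 'difficulty'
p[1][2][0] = 'protection'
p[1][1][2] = 'teacher'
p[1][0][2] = 'conversation'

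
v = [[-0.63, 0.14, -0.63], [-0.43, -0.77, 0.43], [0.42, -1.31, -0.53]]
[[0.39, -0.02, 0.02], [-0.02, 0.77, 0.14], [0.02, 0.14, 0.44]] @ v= [[-0.23,0.04,-0.26], [-0.26,-0.78,0.27], [0.11,-0.68,-0.19]]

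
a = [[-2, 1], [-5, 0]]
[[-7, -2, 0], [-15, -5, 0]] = a @ [[3, 1, 0], [-1, 0, 0]]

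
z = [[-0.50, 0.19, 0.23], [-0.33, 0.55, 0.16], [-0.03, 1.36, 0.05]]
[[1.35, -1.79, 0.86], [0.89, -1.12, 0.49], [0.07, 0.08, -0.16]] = z@[[-3.31, 3.08, -0.59],[0.03, 0.17, -0.23],[-1.37, -1.22, 2.66]]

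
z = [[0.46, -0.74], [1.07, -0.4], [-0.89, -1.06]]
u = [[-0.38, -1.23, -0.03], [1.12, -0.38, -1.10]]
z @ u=[[-1.0, -0.28, 0.80], [-0.85, -1.16, 0.41], [-0.85, 1.5, 1.19]]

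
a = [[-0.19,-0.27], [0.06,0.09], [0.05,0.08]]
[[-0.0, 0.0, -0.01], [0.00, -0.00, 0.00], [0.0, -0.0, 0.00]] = a @ [[-0.04, -0.05, 0.01], [0.04, 0.03, 0.04]]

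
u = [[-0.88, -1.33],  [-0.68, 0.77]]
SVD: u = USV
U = [[-0.97, 0.26], [0.26, 0.97]]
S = [1.63, 0.97]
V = [[0.41, 0.91], [-0.91, 0.41]]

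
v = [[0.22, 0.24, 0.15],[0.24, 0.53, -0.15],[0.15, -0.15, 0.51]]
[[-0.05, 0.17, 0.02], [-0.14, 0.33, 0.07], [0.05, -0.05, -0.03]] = v @ [[0.56, 0.39, -0.43], [-0.59, 0.42, 0.38], [-0.24, -0.08, 0.18]]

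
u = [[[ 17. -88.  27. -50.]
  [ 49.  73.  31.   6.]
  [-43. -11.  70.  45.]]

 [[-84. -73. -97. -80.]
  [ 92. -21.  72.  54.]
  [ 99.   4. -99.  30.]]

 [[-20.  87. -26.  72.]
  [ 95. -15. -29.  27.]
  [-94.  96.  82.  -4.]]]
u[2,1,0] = 95.0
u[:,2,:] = [[-43.0, -11.0, 70.0, 45.0], [99.0, 4.0, -99.0, 30.0], [-94.0, 96.0, 82.0, -4.0]]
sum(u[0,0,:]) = -94.0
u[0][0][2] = 27.0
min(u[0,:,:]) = -88.0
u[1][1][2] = 72.0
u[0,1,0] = 49.0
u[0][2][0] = -43.0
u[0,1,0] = 49.0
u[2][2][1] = 96.0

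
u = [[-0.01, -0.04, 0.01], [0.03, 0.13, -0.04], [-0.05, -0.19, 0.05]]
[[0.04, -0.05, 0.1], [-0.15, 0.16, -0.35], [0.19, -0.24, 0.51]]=u @ [[2.23, -0.52, -1.73], [-1.35, 1.68, -1.69], [0.93, 1.16, 2.0]]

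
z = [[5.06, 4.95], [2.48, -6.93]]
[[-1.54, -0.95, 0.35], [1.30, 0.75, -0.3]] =z@[[-0.09, -0.06, 0.02], [-0.22, -0.13, 0.05]]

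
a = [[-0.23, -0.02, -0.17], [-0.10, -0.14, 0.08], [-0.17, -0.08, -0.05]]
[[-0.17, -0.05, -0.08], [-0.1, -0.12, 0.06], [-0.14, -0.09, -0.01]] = a @ [[0.73, 0.22, -0.01], [0.22, 0.67, -0.11], [-0.01, -0.11, 0.5]]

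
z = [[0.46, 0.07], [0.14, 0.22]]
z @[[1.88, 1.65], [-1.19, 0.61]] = [[0.78, 0.8], [0.00, 0.37]]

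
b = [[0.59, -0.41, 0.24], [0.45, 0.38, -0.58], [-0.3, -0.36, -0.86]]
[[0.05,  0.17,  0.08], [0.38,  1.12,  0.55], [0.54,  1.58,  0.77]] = b @ [[0.21, 0.63, 0.31], [-0.19, -0.57, -0.28], [-0.62, -1.82, -0.89]]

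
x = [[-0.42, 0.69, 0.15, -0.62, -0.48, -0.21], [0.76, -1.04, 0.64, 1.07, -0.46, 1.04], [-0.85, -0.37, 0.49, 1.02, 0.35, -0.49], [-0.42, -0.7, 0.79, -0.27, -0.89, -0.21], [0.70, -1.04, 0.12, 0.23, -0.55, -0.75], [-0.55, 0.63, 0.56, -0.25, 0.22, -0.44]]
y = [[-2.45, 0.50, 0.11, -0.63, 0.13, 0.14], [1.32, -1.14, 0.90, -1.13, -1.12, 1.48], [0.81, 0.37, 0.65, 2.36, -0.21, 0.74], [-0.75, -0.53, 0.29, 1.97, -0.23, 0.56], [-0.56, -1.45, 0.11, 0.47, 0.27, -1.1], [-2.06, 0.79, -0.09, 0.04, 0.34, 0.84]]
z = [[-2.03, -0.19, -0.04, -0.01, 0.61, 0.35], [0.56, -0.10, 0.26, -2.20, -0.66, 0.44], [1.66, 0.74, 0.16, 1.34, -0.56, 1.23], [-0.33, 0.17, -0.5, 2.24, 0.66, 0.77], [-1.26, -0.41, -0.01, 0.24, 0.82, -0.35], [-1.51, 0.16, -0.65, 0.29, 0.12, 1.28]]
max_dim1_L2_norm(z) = 2.64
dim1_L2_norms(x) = [1.15, 2.12, 1.58, 1.48, 1.58, 1.15]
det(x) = 1.49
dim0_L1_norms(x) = [3.7, 4.47, 2.75, 3.46, 2.95, 3.14]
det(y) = 7.72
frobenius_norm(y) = 6.12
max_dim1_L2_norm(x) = 2.12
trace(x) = -2.23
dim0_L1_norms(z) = [7.35, 1.77, 1.62, 6.32, 3.43, 4.42]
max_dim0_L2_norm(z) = 3.43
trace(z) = 2.37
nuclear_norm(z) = 10.14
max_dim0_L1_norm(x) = 4.47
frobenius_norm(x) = 3.79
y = x + z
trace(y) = 0.14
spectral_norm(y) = 3.92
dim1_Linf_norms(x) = [0.69, 1.07, 1.02, 0.89, 1.04, 0.63]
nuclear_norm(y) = 12.54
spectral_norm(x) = 2.62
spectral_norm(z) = 3.81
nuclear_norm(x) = 8.03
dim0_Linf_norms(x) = [0.85, 1.04, 0.79, 1.07, 0.89, 1.04]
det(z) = 0.01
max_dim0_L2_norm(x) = 1.91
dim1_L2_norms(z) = [2.16, 2.42, 2.64, 2.54, 1.62, 2.11]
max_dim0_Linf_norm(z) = 2.24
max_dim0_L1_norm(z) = 7.35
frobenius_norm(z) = 5.57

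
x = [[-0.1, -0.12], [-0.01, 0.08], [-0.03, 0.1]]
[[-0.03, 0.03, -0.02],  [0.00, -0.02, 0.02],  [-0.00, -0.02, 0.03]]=x @ [[0.24, -0.01, -0.06], [0.03, -0.22, 0.24]]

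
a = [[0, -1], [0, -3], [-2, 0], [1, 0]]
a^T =[[0, 0, -2, 1], [-1, -3, 0, 0]]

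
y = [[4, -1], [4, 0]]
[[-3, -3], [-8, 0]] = y @ [[-2, 0], [-5, 3]]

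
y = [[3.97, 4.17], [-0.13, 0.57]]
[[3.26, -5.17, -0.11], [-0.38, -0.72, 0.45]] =y @[[1.22, 0.02, -0.69], [-0.38, -1.26, 0.63]]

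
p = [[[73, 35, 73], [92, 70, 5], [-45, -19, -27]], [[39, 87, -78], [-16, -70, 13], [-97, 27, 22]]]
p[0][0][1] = 35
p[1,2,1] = 27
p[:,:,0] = [[73, 92, -45], [39, -16, -97]]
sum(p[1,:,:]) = -73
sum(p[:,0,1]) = 122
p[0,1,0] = 92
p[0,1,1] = 70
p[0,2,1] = -19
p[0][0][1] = 35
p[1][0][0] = 39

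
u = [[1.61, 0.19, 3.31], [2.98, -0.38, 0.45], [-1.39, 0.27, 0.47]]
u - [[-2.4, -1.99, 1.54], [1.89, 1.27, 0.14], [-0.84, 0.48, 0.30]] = [[4.01, 2.18, 1.77], [1.09, -1.65, 0.31], [-0.55, -0.21, 0.17]]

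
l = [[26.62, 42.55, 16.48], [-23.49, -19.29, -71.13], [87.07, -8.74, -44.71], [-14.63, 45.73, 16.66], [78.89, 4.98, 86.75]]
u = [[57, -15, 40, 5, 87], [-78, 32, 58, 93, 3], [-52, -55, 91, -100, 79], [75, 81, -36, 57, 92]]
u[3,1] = 81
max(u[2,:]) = 91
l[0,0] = 26.62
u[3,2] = -36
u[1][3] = 93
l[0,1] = 42.55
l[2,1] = -8.74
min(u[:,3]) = -100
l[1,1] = -19.29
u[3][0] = 75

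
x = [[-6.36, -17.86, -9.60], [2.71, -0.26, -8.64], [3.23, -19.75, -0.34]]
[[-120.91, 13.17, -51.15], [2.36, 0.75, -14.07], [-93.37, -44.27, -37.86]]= x @ [[3.32, -4.26, 0.19], [5.26, 1.57, 1.92], [0.61, -1.47, 1.63]]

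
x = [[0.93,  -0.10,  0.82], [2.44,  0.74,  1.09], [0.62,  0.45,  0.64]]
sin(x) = [[0.62, -0.18, 0.56], [1.26, 0.51, 0.12], [0.04, 0.34, 0.2]]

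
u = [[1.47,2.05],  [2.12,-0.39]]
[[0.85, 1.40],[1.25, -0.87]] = u @ [[0.59, -0.25], [-0.01, 0.86]]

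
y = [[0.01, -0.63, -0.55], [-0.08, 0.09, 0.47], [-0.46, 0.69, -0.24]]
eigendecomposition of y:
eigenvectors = [[-0.70, 0.81, 0.24], [0.43, 0.54, -0.46], [0.57, -0.25, 0.85]]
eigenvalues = [0.84, -0.24, -0.74]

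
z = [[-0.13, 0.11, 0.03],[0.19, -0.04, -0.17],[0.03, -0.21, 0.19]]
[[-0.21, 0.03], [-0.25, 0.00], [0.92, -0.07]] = z @ [[1.21, -2.32],[-1.34, -1.92],[3.15, -2.15]]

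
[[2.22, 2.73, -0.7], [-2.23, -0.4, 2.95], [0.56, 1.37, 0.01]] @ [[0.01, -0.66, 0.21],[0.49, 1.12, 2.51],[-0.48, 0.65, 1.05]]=[[1.70, 1.14, 6.58], [-1.63, 2.94, 1.63], [0.67, 1.17, 3.57]]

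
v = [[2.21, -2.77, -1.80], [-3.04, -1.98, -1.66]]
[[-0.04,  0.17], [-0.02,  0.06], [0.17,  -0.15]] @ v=[[-0.61, -0.23, -0.21], [-0.23, -0.06, -0.06], [0.83, -0.17, -0.06]]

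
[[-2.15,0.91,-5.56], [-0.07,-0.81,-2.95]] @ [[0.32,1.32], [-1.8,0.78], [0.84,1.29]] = [[-7.0, -9.30],[-1.04, -4.53]]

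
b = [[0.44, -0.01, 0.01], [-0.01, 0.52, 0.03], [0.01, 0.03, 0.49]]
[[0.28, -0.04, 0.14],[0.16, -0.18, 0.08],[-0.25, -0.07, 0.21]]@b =[[0.13, -0.02, 0.07], [0.07, -0.09, 0.04], [-0.11, -0.03, 0.1]]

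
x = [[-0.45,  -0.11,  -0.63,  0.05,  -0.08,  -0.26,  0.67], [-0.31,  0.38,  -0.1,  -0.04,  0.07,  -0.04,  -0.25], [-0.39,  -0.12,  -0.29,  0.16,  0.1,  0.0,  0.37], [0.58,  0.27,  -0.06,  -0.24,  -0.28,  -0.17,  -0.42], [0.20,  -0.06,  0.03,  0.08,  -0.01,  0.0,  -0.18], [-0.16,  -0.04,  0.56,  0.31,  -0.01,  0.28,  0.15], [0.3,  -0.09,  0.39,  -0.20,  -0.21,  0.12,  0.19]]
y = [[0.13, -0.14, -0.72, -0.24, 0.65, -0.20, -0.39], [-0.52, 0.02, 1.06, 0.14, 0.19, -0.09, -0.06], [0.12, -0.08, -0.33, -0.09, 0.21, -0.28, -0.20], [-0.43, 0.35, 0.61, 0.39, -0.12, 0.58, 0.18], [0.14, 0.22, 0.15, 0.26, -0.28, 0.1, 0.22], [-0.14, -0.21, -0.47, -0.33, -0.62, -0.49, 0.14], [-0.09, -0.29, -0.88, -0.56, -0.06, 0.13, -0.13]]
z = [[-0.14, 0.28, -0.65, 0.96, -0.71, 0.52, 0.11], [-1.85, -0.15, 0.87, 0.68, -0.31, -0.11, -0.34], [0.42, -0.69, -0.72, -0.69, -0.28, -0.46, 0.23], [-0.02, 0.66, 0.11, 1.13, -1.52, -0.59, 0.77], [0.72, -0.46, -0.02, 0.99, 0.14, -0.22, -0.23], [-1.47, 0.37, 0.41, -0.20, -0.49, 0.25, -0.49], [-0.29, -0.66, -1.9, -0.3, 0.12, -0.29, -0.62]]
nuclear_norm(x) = 3.77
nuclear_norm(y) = 5.00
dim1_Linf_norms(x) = [0.67, 0.38, 0.39, 0.58, 0.2, 0.56, 0.39]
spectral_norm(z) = 3.09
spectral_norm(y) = 2.09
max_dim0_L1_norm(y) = 4.22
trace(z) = -0.11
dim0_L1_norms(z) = [4.91, 3.27, 4.68, 4.95, 3.57, 2.44, 2.79]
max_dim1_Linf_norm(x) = 0.67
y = x @ z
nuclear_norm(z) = 11.00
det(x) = -0.00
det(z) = 3.96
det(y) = -0.00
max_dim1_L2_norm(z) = 2.23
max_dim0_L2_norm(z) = 2.53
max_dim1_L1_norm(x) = 2.25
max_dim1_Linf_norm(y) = 1.06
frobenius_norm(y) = 2.60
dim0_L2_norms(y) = [0.73, 0.57, 1.77, 0.85, 0.99, 0.85, 0.56]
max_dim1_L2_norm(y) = 1.21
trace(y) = -0.69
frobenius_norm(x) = 1.91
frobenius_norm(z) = 4.86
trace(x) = -0.14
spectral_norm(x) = 1.42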